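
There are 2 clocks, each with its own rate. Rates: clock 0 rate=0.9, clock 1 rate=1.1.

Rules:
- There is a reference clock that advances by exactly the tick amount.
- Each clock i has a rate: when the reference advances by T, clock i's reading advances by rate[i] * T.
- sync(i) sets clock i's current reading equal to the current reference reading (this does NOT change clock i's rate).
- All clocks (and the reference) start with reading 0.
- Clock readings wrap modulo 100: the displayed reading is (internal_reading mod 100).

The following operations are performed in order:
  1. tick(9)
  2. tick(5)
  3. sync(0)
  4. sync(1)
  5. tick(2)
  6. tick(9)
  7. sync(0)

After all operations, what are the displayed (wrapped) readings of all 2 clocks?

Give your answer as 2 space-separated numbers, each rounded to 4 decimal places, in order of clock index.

After op 1 tick(9): ref=9.0000 raw=[8.1000 9.9000]
After op 2 tick(5): ref=14.0000 raw=[12.6000 15.4000]
After op 3 sync(0): ref=14.0000 raw=[14.0000 15.4000]
After op 4 sync(1): ref=14.0000 raw=[14.0000 14.0000]
After op 5 tick(2): ref=16.0000 raw=[15.8000 16.2000]
After op 6 tick(9): ref=25.0000 raw=[23.9000 26.1000]
After op 7 sync(0): ref=25.0000 raw=[25.0000 26.1000]
Wrap final raw readings (mod 100): 25.0000 mod 100 = 25.0000; 26.1000 mod 100 = 26.1000

Answer: 25.0000 26.1000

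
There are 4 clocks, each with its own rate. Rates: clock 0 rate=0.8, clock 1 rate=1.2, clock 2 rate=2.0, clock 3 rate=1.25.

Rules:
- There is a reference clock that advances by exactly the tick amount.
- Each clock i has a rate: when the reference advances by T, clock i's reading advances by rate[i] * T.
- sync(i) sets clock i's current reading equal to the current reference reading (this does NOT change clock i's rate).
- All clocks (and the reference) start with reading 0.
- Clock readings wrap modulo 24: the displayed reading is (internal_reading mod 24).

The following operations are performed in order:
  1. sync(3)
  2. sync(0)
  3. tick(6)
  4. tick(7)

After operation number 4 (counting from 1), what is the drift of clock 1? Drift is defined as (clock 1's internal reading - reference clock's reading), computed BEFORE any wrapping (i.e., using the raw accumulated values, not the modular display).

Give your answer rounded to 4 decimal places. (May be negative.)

Answer: 2.6000

Derivation:
After op 1 sync(3): ref=0.0000 raw=[0.0000 0.0000 0.0000 0.0000]
After op 2 sync(0): ref=0.0000 raw=[0.0000 0.0000 0.0000 0.0000]
After op 3 tick(6): ref=6.0000 raw=[4.8000 7.2000 12.0000 7.5000]
After op 4 tick(7): ref=13.0000 raw=[10.4000 15.6000 26.0000 16.2500]
Drift of clock 1 after op 4: 15.6000 - 13.0000 = 2.6000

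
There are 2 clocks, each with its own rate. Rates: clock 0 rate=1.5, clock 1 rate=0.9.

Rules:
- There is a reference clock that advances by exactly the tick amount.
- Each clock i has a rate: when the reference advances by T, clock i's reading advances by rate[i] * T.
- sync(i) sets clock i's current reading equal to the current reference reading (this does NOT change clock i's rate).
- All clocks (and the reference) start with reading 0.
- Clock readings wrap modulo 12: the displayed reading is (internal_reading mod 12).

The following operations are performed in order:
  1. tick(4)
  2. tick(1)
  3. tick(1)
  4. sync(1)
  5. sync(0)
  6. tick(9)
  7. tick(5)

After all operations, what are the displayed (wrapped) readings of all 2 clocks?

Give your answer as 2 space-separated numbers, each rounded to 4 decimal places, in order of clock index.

Answer: 3.0000 6.6000

Derivation:
After op 1 tick(4): ref=4.0000 raw=[6.0000 3.6000]
After op 2 tick(1): ref=5.0000 raw=[7.5000 4.5000]
After op 3 tick(1): ref=6.0000 raw=[9.0000 5.4000]
After op 4 sync(1): ref=6.0000 raw=[9.0000 6.0000]
After op 5 sync(0): ref=6.0000 raw=[6.0000 6.0000]
After op 6 tick(9): ref=15.0000 raw=[19.5000 14.1000]
After op 7 tick(5): ref=20.0000 raw=[27.0000 18.6000]
Wrap final raw readings (mod 12): 27.0000 mod 12 = 3.0000; 18.6000 mod 12 = 6.6000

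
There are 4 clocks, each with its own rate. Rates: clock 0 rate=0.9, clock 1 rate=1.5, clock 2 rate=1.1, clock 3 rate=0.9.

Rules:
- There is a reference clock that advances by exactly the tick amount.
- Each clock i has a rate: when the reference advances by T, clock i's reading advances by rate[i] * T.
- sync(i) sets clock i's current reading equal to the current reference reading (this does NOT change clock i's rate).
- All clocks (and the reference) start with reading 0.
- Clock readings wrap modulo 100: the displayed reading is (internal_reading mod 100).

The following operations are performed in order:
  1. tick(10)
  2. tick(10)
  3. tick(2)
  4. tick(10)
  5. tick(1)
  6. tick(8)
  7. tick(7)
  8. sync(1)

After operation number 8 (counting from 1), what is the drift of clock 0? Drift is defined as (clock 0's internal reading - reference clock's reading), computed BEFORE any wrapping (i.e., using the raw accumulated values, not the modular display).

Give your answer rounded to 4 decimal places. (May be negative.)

Answer: -4.8000

Derivation:
After op 1 tick(10): ref=10.0000 raw=[9.0000 15.0000 11.0000 9.0000]
After op 2 tick(10): ref=20.0000 raw=[18.0000 30.0000 22.0000 18.0000]
After op 3 tick(2): ref=22.0000 raw=[19.8000 33.0000 24.2000 19.8000]
After op 4 tick(10): ref=32.0000 raw=[28.8000 48.0000 35.2000 28.8000]
After op 5 tick(1): ref=33.0000 raw=[29.7000 49.5000 36.3000 29.7000]
After op 6 tick(8): ref=41.0000 raw=[36.9000 61.5000 45.1000 36.9000]
After op 7 tick(7): ref=48.0000 raw=[43.2000 72.0000 52.8000 43.2000]
After op 8 sync(1): ref=48.0000 raw=[43.2000 48.0000 52.8000 43.2000]
Drift of clock 0 after op 8: 43.2000 - 48.0000 = -4.8000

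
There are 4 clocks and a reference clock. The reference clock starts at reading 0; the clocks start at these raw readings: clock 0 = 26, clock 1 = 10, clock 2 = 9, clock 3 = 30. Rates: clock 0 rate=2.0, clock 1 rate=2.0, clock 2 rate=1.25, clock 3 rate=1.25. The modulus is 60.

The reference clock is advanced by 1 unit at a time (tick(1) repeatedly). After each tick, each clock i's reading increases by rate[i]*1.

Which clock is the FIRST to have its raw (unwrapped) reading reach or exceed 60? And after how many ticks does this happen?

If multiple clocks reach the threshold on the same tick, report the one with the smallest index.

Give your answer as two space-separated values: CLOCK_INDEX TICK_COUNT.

clock 0: start=26, rate=2.0, needs 60-26 = 34; ticks = ceil(34/2.0) = ceil(17.0000) = 17; reading at tick 17 = 26 + 2.0*17 = 60.0000
clock 1: start=10, rate=2.0, needs 60-10 = 50; ticks = ceil(50/2.0) = ceil(25.0000) = 25; reading at tick 25 = 10 + 2.0*25 = 60.0000
clock 2: start=9, rate=1.25, needs 60-9 = 51; ticks = ceil(51/1.25) = ceil(40.8000) = 41; reading at tick 41 = 9 + 1.25*41 = 60.2500
clock 3: start=30, rate=1.25, needs 60-30 = 30; ticks = ceil(30/1.25) = ceil(24.0000) = 24; reading at tick 24 = 30 + 1.25*24 = 60.0000
Minimum tick count = 17; winners = [0]; smallest index = 0

Answer: 0 17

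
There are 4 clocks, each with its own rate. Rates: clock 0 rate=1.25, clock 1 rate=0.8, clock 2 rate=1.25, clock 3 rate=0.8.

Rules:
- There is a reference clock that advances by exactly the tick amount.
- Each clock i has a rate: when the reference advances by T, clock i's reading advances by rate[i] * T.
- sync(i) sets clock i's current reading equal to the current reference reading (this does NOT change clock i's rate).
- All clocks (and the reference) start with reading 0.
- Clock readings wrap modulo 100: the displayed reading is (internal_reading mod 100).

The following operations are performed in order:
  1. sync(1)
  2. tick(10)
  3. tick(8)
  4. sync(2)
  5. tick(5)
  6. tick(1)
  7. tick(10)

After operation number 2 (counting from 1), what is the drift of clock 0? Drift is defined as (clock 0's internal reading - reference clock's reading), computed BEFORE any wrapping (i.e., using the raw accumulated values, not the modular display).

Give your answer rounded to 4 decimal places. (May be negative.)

After op 1 sync(1): ref=0.0000 raw=[0.0000 0.0000 0.0000 0.0000]
After op 2 tick(10): ref=10.0000 raw=[12.5000 8.0000 12.5000 8.0000]
Drift of clock 0 after op 2: 12.5000 - 10.0000 = 2.5000

Answer: 2.5000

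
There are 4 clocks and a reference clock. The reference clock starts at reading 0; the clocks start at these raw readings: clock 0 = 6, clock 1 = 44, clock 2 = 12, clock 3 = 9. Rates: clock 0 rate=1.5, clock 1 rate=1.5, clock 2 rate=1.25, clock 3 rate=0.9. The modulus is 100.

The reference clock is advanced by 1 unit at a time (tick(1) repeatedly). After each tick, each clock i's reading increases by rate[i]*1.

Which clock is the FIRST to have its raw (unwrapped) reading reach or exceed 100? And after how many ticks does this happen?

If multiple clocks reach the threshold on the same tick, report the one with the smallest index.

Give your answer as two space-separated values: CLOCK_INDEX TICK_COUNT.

Answer: 1 38

Derivation:
clock 0: start=6, rate=1.5, needs 100-6 = 94; ticks = ceil(94/1.5) = ceil(62.6667) = 63; reading at tick 63 = 6 + 1.5*63 = 100.5000
clock 1: start=44, rate=1.5, needs 100-44 = 56; ticks = ceil(56/1.5) = ceil(37.3333) = 38; reading at tick 38 = 44 + 1.5*38 = 101.0000
clock 2: start=12, rate=1.25, needs 100-12 = 88; ticks = ceil(88/1.25) = ceil(70.4000) = 71; reading at tick 71 = 12 + 1.25*71 = 100.7500
clock 3: start=9, rate=0.9, needs 100-9 = 91; ticks = ceil(91/0.9) = ceil(101.1111) = 102; reading at tick 102 = 9 + 0.9*102 = 100.8000
Minimum tick count = 38; winners = [1]; smallest index = 1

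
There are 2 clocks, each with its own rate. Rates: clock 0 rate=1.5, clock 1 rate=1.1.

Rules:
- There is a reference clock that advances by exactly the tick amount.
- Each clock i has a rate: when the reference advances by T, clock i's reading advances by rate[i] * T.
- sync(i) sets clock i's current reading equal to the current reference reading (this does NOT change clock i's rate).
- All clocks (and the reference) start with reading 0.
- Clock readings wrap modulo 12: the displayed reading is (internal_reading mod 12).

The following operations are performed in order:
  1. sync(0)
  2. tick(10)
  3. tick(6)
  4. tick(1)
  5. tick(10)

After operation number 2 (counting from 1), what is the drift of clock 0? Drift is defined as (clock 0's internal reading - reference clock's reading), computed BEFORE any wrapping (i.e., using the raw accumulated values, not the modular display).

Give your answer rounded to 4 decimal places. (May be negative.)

Answer: 5.0000

Derivation:
After op 1 sync(0): ref=0.0000 raw=[0.0000 0.0000]
After op 2 tick(10): ref=10.0000 raw=[15.0000 11.0000]
Drift of clock 0 after op 2: 15.0000 - 10.0000 = 5.0000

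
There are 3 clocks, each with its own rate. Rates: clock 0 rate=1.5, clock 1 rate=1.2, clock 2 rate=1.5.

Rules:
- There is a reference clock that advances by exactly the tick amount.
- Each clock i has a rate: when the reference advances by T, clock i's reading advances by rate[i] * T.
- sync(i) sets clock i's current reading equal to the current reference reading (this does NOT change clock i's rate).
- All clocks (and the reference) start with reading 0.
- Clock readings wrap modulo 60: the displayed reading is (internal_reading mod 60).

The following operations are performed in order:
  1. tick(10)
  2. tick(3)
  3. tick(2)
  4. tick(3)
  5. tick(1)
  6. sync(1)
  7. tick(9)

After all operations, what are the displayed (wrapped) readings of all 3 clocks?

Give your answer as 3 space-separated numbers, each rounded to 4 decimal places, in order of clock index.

After op 1 tick(10): ref=10.0000 raw=[15.0000 12.0000 15.0000]
After op 2 tick(3): ref=13.0000 raw=[19.5000 15.6000 19.5000]
After op 3 tick(2): ref=15.0000 raw=[22.5000 18.0000 22.5000]
After op 4 tick(3): ref=18.0000 raw=[27.0000 21.6000 27.0000]
After op 5 tick(1): ref=19.0000 raw=[28.5000 22.8000 28.5000]
After op 6 sync(1): ref=19.0000 raw=[28.5000 19.0000 28.5000]
After op 7 tick(9): ref=28.0000 raw=[42.0000 29.8000 42.0000]
Wrap final raw readings (mod 60): 42.0000 mod 60 = 42.0000; 29.8000 mod 60 = 29.8000; 42.0000 mod 60 = 42.0000

Answer: 42.0000 29.8000 42.0000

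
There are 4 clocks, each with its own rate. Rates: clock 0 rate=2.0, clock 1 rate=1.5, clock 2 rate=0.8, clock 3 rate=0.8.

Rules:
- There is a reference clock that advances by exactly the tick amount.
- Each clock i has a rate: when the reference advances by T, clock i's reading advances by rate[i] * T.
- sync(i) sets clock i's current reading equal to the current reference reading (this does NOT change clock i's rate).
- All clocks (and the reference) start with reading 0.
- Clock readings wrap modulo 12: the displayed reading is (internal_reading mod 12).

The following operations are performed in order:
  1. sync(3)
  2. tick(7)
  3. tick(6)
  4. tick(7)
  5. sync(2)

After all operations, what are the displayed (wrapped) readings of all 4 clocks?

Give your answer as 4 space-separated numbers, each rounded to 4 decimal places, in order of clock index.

Answer: 4.0000 6.0000 8.0000 4.0000

Derivation:
After op 1 sync(3): ref=0.0000 raw=[0.0000 0.0000 0.0000 0.0000]
After op 2 tick(7): ref=7.0000 raw=[14.0000 10.5000 5.6000 5.6000]
After op 3 tick(6): ref=13.0000 raw=[26.0000 19.5000 10.4000 10.4000]
After op 4 tick(7): ref=20.0000 raw=[40.0000 30.0000 16.0000 16.0000]
After op 5 sync(2): ref=20.0000 raw=[40.0000 30.0000 20.0000 16.0000]
Wrap final raw readings (mod 12): 40.0000 mod 12 = 4.0000; 30.0000 mod 12 = 6.0000; 20.0000 mod 12 = 8.0000; 16.0000 mod 12 = 4.0000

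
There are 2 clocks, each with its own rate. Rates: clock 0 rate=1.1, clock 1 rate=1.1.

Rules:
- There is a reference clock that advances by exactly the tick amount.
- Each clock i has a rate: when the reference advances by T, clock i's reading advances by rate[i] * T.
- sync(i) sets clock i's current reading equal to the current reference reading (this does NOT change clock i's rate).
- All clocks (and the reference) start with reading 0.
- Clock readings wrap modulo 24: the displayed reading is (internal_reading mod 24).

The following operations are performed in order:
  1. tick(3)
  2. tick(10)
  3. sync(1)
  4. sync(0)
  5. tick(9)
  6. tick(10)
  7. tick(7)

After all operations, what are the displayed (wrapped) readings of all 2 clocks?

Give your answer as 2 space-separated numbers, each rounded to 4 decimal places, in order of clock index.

Answer: 17.6000 17.6000

Derivation:
After op 1 tick(3): ref=3.0000 raw=[3.3000 3.3000]
After op 2 tick(10): ref=13.0000 raw=[14.3000 14.3000]
After op 3 sync(1): ref=13.0000 raw=[14.3000 13.0000]
After op 4 sync(0): ref=13.0000 raw=[13.0000 13.0000]
After op 5 tick(9): ref=22.0000 raw=[22.9000 22.9000]
After op 6 tick(10): ref=32.0000 raw=[33.9000 33.9000]
After op 7 tick(7): ref=39.0000 raw=[41.6000 41.6000]
Wrap final raw readings (mod 24): 41.6000 mod 24 = 17.6000; 41.6000 mod 24 = 17.6000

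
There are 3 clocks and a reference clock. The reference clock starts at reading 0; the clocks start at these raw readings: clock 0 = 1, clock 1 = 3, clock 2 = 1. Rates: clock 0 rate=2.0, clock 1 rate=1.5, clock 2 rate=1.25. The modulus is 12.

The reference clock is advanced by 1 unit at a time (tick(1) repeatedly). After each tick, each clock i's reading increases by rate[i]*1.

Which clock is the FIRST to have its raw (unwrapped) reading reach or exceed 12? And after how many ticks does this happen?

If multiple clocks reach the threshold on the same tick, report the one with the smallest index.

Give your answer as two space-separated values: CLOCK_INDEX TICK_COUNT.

clock 0: start=1, rate=2.0, needs 12-1 = 11; ticks = ceil(11/2.0) = ceil(5.5000) = 6; reading at tick 6 = 1 + 2.0*6 = 13.0000
clock 1: start=3, rate=1.5, needs 12-3 = 9; ticks = ceil(9/1.5) = ceil(6.0000) = 6; reading at tick 6 = 3 + 1.5*6 = 12.0000
clock 2: start=1, rate=1.25, needs 12-1 = 11; ticks = ceil(11/1.25) = ceil(8.8000) = 9; reading at tick 9 = 1 + 1.25*9 = 12.2500
Minimum tick count = 6; winners = [0, 1]; smallest index = 0

Answer: 0 6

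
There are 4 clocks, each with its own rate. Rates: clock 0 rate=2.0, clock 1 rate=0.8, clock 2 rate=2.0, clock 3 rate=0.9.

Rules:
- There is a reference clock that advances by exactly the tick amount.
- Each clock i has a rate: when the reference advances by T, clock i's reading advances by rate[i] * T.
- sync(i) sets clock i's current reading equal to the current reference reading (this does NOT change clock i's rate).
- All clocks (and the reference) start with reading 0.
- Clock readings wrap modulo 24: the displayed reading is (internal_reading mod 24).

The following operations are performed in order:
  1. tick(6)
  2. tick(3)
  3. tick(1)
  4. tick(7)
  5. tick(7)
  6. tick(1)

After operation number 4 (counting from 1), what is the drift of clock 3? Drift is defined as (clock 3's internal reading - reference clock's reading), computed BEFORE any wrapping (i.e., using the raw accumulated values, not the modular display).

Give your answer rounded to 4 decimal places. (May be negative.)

After op 1 tick(6): ref=6.0000 raw=[12.0000 4.8000 12.0000 5.4000]
After op 2 tick(3): ref=9.0000 raw=[18.0000 7.2000 18.0000 8.1000]
After op 3 tick(1): ref=10.0000 raw=[20.0000 8.0000 20.0000 9.0000]
After op 4 tick(7): ref=17.0000 raw=[34.0000 13.6000 34.0000 15.3000]
Drift of clock 3 after op 4: 15.3000 - 17.0000 = -1.7000

Answer: -1.7000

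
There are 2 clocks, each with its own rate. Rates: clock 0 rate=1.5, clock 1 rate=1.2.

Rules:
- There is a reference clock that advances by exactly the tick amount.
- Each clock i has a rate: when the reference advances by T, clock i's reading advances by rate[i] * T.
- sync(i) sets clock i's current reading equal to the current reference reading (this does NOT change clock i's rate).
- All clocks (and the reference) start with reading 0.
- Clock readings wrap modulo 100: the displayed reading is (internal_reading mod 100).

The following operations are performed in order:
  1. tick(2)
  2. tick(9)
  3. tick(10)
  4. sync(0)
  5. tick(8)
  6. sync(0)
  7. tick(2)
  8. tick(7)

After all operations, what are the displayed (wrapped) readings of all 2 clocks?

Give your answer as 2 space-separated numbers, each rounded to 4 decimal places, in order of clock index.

After op 1 tick(2): ref=2.0000 raw=[3.0000 2.4000]
After op 2 tick(9): ref=11.0000 raw=[16.5000 13.2000]
After op 3 tick(10): ref=21.0000 raw=[31.5000 25.2000]
After op 4 sync(0): ref=21.0000 raw=[21.0000 25.2000]
After op 5 tick(8): ref=29.0000 raw=[33.0000 34.8000]
After op 6 sync(0): ref=29.0000 raw=[29.0000 34.8000]
After op 7 tick(2): ref=31.0000 raw=[32.0000 37.2000]
After op 8 tick(7): ref=38.0000 raw=[42.5000 45.6000]
Wrap final raw readings (mod 100): 42.5000 mod 100 = 42.5000; 45.6000 mod 100 = 45.6000

Answer: 42.5000 45.6000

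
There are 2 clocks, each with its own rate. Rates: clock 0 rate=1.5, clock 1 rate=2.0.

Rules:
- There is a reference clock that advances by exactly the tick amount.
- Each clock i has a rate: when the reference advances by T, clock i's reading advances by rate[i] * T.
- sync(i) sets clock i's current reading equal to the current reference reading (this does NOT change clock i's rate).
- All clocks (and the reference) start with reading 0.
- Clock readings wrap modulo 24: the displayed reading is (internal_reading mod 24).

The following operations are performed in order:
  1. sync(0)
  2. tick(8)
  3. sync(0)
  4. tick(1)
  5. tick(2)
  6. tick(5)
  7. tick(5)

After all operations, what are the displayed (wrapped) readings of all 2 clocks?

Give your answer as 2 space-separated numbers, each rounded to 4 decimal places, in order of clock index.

Answer: 3.5000 18.0000

Derivation:
After op 1 sync(0): ref=0.0000 raw=[0.0000 0.0000]
After op 2 tick(8): ref=8.0000 raw=[12.0000 16.0000]
After op 3 sync(0): ref=8.0000 raw=[8.0000 16.0000]
After op 4 tick(1): ref=9.0000 raw=[9.5000 18.0000]
After op 5 tick(2): ref=11.0000 raw=[12.5000 22.0000]
After op 6 tick(5): ref=16.0000 raw=[20.0000 32.0000]
After op 7 tick(5): ref=21.0000 raw=[27.5000 42.0000]
Wrap final raw readings (mod 24): 27.5000 mod 24 = 3.5000; 42.0000 mod 24 = 18.0000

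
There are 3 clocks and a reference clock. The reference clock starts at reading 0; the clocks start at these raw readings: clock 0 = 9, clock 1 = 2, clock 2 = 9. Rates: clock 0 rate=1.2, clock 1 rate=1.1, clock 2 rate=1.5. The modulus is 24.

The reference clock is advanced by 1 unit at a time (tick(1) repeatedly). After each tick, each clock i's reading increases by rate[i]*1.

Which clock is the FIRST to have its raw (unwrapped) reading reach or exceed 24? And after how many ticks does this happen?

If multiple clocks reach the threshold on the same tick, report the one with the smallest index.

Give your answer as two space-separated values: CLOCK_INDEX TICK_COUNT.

Answer: 2 10

Derivation:
clock 0: start=9, rate=1.2, needs 24-9 = 15; ticks = ceil(15/1.2) = ceil(12.5000) = 13; reading at tick 13 = 9 + 1.2*13 = 24.6000
clock 1: start=2, rate=1.1, needs 24-2 = 22; ticks = ceil(22/1.1) = ceil(20.0000) = 20; reading at tick 20 = 2 + 1.1*20 = 24.0000
clock 2: start=9, rate=1.5, needs 24-9 = 15; ticks = ceil(15/1.5) = ceil(10.0000) = 10; reading at tick 10 = 9 + 1.5*10 = 24.0000
Minimum tick count = 10; winners = [2]; smallest index = 2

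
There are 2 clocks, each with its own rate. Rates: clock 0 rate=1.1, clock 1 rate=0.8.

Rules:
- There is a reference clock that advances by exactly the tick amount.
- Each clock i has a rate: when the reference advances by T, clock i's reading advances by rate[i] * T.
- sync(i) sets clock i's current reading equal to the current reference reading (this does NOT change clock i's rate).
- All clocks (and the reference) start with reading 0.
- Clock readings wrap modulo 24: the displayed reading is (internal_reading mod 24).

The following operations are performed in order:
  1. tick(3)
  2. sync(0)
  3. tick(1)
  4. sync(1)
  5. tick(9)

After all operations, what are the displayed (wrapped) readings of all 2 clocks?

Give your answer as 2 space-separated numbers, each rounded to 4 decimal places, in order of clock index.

Answer: 14.0000 11.2000

Derivation:
After op 1 tick(3): ref=3.0000 raw=[3.3000 2.4000]
After op 2 sync(0): ref=3.0000 raw=[3.0000 2.4000]
After op 3 tick(1): ref=4.0000 raw=[4.1000 3.2000]
After op 4 sync(1): ref=4.0000 raw=[4.1000 4.0000]
After op 5 tick(9): ref=13.0000 raw=[14.0000 11.2000]
Wrap final raw readings (mod 24): 14.0000 mod 24 = 14.0000; 11.2000 mod 24 = 11.2000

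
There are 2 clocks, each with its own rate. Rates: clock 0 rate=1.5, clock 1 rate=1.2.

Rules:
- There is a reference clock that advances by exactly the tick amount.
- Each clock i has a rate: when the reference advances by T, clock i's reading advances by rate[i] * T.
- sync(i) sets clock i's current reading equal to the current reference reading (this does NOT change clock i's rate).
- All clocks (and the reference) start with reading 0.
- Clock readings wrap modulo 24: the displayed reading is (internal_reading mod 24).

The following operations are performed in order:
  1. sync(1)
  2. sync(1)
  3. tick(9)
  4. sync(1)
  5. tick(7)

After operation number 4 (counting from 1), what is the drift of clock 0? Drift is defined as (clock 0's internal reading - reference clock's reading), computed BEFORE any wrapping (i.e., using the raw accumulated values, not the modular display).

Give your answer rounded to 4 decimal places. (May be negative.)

After op 1 sync(1): ref=0.0000 raw=[0.0000 0.0000]
After op 2 sync(1): ref=0.0000 raw=[0.0000 0.0000]
After op 3 tick(9): ref=9.0000 raw=[13.5000 10.8000]
After op 4 sync(1): ref=9.0000 raw=[13.5000 9.0000]
Drift of clock 0 after op 4: 13.5000 - 9.0000 = 4.5000

Answer: 4.5000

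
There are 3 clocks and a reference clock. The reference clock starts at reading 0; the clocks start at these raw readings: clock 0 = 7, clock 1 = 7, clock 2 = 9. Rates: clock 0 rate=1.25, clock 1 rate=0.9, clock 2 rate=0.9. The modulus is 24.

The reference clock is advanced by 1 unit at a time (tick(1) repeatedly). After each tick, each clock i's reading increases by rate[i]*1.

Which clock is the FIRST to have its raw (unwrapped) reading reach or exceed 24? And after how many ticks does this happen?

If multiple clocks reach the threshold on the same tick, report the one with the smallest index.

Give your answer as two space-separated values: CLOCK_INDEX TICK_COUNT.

clock 0: start=7, rate=1.25, needs 24-7 = 17; ticks = ceil(17/1.25) = ceil(13.6000) = 14; reading at tick 14 = 7 + 1.25*14 = 24.5000
clock 1: start=7, rate=0.9, needs 24-7 = 17; ticks = ceil(17/0.9) = ceil(18.8889) = 19; reading at tick 19 = 7 + 0.9*19 = 24.1000
clock 2: start=9, rate=0.9, needs 24-9 = 15; ticks = ceil(15/0.9) = ceil(16.6667) = 17; reading at tick 17 = 9 + 0.9*17 = 24.3000
Minimum tick count = 14; winners = [0]; smallest index = 0

Answer: 0 14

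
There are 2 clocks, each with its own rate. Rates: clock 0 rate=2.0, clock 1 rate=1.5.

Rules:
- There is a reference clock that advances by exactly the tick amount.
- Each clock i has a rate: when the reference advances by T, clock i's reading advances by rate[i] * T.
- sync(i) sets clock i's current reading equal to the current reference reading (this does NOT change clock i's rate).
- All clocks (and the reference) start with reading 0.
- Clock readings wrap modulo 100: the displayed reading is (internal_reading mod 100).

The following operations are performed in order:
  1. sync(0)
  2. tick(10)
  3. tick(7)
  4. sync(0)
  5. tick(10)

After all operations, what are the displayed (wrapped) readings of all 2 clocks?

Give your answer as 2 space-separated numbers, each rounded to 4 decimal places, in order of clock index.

Answer: 37.0000 40.5000

Derivation:
After op 1 sync(0): ref=0.0000 raw=[0.0000 0.0000]
After op 2 tick(10): ref=10.0000 raw=[20.0000 15.0000]
After op 3 tick(7): ref=17.0000 raw=[34.0000 25.5000]
After op 4 sync(0): ref=17.0000 raw=[17.0000 25.5000]
After op 5 tick(10): ref=27.0000 raw=[37.0000 40.5000]
Wrap final raw readings (mod 100): 37.0000 mod 100 = 37.0000; 40.5000 mod 100 = 40.5000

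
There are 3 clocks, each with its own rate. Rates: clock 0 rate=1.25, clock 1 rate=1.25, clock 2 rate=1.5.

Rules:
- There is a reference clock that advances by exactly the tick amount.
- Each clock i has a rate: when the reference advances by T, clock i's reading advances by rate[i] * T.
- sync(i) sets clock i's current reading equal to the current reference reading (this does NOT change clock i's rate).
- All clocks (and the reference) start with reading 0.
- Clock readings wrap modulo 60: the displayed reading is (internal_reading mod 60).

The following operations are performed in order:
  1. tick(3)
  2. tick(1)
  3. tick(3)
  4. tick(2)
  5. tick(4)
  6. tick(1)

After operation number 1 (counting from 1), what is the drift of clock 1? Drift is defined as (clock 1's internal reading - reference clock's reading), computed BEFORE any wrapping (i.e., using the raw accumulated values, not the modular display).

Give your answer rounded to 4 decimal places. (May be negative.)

Answer: 0.7500

Derivation:
After op 1 tick(3): ref=3.0000 raw=[3.7500 3.7500 4.5000]
Drift of clock 1 after op 1: 3.7500 - 3.0000 = 0.7500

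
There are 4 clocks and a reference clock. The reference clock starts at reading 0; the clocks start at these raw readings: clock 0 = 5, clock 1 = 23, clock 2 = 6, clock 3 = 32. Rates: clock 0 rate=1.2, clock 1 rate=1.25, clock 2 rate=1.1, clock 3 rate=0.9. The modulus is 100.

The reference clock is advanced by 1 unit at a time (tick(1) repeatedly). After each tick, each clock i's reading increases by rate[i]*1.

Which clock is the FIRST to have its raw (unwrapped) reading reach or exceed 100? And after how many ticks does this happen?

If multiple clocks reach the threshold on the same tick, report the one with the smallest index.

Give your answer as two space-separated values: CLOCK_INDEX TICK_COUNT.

Answer: 1 62

Derivation:
clock 0: start=5, rate=1.2, needs 100-5 = 95; ticks = ceil(95/1.2) = ceil(79.1667) = 80; reading at tick 80 = 5 + 1.2*80 = 101.0000
clock 1: start=23, rate=1.25, needs 100-23 = 77; ticks = ceil(77/1.25) = ceil(61.6000) = 62; reading at tick 62 = 23 + 1.25*62 = 100.5000
clock 2: start=6, rate=1.1, needs 100-6 = 94; ticks = ceil(94/1.1) = ceil(85.4545) = 86; reading at tick 86 = 6 + 1.1*86 = 100.6000
clock 3: start=32, rate=0.9, needs 100-32 = 68; ticks = ceil(68/0.9) = ceil(75.5556) = 76; reading at tick 76 = 32 + 0.9*76 = 100.4000
Minimum tick count = 62; winners = [1]; smallest index = 1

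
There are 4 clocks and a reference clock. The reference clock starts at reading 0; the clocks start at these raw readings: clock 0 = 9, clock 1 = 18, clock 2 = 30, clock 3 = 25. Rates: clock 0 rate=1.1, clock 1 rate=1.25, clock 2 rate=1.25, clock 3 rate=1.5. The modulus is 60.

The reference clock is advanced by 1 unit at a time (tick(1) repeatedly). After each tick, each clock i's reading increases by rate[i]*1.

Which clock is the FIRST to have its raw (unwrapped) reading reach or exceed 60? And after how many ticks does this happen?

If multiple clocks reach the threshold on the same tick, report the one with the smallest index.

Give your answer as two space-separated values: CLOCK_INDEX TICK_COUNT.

Answer: 2 24

Derivation:
clock 0: start=9, rate=1.1, needs 60-9 = 51; ticks = ceil(51/1.1) = ceil(46.3636) = 47; reading at tick 47 = 9 + 1.1*47 = 60.7000
clock 1: start=18, rate=1.25, needs 60-18 = 42; ticks = ceil(42/1.25) = ceil(33.6000) = 34; reading at tick 34 = 18 + 1.25*34 = 60.5000
clock 2: start=30, rate=1.25, needs 60-30 = 30; ticks = ceil(30/1.25) = ceil(24.0000) = 24; reading at tick 24 = 30 + 1.25*24 = 60.0000
clock 3: start=25, rate=1.5, needs 60-25 = 35; ticks = ceil(35/1.5) = ceil(23.3333) = 24; reading at tick 24 = 25 + 1.5*24 = 61.0000
Minimum tick count = 24; winners = [2, 3]; smallest index = 2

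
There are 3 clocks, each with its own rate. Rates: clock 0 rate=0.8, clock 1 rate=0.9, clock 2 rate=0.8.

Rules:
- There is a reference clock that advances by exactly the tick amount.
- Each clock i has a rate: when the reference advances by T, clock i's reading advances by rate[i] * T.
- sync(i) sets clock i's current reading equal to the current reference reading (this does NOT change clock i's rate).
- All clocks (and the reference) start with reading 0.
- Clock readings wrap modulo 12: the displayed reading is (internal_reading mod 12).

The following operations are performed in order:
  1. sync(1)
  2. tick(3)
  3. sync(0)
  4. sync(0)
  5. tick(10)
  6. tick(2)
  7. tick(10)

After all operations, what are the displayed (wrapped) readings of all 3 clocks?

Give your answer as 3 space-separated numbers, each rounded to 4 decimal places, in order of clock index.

After op 1 sync(1): ref=0.0000 raw=[0.0000 0.0000 0.0000]
After op 2 tick(3): ref=3.0000 raw=[2.4000 2.7000 2.4000]
After op 3 sync(0): ref=3.0000 raw=[3.0000 2.7000 2.4000]
After op 4 sync(0): ref=3.0000 raw=[3.0000 2.7000 2.4000]
After op 5 tick(10): ref=13.0000 raw=[11.0000 11.7000 10.4000]
After op 6 tick(2): ref=15.0000 raw=[12.6000 13.5000 12.0000]
After op 7 tick(10): ref=25.0000 raw=[20.6000 22.5000 20.0000]
Wrap final raw readings (mod 12): 20.6000 mod 12 = 8.6000; 22.5000 mod 12 = 10.5000; 20.0000 mod 12 = 8.0000

Answer: 8.6000 10.5000 8.0000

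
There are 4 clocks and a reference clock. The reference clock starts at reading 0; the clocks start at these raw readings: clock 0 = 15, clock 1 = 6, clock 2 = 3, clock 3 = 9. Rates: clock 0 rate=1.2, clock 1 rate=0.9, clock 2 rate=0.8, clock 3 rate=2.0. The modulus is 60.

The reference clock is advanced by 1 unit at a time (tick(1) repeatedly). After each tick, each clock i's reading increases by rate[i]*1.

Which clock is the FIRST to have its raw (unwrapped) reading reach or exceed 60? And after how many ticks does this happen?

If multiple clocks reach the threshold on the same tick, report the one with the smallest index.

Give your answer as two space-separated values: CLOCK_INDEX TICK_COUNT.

clock 0: start=15, rate=1.2, needs 60-15 = 45; ticks = ceil(45/1.2) = ceil(37.5000) = 38; reading at tick 38 = 15 + 1.2*38 = 60.6000
clock 1: start=6, rate=0.9, needs 60-6 = 54; ticks = ceil(54/0.9) = ceil(60.0000) = 60; reading at tick 60 = 6 + 0.9*60 = 60.0000
clock 2: start=3, rate=0.8, needs 60-3 = 57; ticks = ceil(57/0.8) = ceil(71.2500) = 72; reading at tick 72 = 3 + 0.8*72 = 60.6000
clock 3: start=9, rate=2.0, needs 60-9 = 51; ticks = ceil(51/2.0) = ceil(25.5000) = 26; reading at tick 26 = 9 + 2.0*26 = 61.0000
Minimum tick count = 26; winners = [3]; smallest index = 3

Answer: 3 26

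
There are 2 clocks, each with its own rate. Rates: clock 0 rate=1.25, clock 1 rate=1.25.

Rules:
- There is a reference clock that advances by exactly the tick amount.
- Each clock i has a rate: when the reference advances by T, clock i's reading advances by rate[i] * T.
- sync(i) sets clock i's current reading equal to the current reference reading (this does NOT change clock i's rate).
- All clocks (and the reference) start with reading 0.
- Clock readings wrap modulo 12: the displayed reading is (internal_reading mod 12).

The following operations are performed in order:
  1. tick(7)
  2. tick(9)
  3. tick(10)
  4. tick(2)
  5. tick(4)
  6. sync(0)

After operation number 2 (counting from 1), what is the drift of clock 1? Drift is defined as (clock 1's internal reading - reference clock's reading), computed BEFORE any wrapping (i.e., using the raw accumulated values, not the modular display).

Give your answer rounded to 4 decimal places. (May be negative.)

Answer: 4.0000

Derivation:
After op 1 tick(7): ref=7.0000 raw=[8.7500 8.7500]
After op 2 tick(9): ref=16.0000 raw=[20.0000 20.0000]
Drift of clock 1 after op 2: 20.0000 - 16.0000 = 4.0000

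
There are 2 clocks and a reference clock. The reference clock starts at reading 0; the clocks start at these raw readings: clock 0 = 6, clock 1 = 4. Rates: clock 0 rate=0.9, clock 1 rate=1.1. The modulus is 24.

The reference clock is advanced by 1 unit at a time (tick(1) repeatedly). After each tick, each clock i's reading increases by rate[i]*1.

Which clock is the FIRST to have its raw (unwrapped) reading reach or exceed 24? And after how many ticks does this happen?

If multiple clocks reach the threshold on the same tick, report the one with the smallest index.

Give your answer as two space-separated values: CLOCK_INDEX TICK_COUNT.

clock 0: start=6, rate=0.9, needs 24-6 = 18; ticks = ceil(18/0.9) = ceil(20.0000) = 20; reading at tick 20 = 6 + 0.9*20 = 24.0000
clock 1: start=4, rate=1.1, needs 24-4 = 20; ticks = ceil(20/1.1) = ceil(18.1818) = 19; reading at tick 19 = 4 + 1.1*19 = 24.9000
Minimum tick count = 19; winners = [1]; smallest index = 1

Answer: 1 19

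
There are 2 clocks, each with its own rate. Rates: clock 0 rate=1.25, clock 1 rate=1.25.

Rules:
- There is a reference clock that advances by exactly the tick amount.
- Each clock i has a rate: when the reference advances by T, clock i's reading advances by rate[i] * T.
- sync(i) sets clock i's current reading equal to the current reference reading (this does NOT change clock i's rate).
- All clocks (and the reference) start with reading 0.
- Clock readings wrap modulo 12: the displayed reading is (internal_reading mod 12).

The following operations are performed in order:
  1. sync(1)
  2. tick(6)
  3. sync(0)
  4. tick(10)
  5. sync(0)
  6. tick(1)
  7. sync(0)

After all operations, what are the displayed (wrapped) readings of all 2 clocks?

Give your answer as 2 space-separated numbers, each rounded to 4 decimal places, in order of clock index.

After op 1 sync(1): ref=0.0000 raw=[0.0000 0.0000]
After op 2 tick(6): ref=6.0000 raw=[7.5000 7.5000]
After op 3 sync(0): ref=6.0000 raw=[6.0000 7.5000]
After op 4 tick(10): ref=16.0000 raw=[18.5000 20.0000]
After op 5 sync(0): ref=16.0000 raw=[16.0000 20.0000]
After op 6 tick(1): ref=17.0000 raw=[17.2500 21.2500]
After op 7 sync(0): ref=17.0000 raw=[17.0000 21.2500]
Wrap final raw readings (mod 12): 17.0000 mod 12 = 5.0000; 21.2500 mod 12 = 9.2500

Answer: 5.0000 9.2500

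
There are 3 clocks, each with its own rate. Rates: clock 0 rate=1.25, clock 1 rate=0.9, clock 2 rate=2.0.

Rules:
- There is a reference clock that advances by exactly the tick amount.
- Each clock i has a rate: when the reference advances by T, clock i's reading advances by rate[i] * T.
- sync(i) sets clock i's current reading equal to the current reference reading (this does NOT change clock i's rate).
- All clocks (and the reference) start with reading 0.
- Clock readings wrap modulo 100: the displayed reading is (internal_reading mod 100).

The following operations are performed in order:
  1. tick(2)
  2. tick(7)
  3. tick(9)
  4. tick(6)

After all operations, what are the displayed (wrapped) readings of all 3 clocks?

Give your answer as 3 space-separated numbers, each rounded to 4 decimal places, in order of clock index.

After op 1 tick(2): ref=2.0000 raw=[2.5000 1.8000 4.0000]
After op 2 tick(7): ref=9.0000 raw=[11.2500 8.1000 18.0000]
After op 3 tick(9): ref=18.0000 raw=[22.5000 16.2000 36.0000]
After op 4 tick(6): ref=24.0000 raw=[30.0000 21.6000 48.0000]
Wrap final raw readings (mod 100): 30.0000 mod 100 = 30.0000; 21.6000 mod 100 = 21.6000; 48.0000 mod 100 = 48.0000

Answer: 30.0000 21.6000 48.0000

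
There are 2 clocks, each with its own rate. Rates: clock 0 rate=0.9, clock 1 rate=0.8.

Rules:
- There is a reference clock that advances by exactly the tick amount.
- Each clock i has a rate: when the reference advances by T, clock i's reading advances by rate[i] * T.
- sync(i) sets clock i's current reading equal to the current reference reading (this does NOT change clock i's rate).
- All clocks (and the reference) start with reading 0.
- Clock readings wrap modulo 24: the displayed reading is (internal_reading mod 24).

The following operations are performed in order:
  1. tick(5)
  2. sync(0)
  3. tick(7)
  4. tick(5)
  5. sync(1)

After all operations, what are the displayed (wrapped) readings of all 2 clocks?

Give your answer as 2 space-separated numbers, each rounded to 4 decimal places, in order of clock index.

Answer: 15.8000 17.0000

Derivation:
After op 1 tick(5): ref=5.0000 raw=[4.5000 4.0000]
After op 2 sync(0): ref=5.0000 raw=[5.0000 4.0000]
After op 3 tick(7): ref=12.0000 raw=[11.3000 9.6000]
After op 4 tick(5): ref=17.0000 raw=[15.8000 13.6000]
After op 5 sync(1): ref=17.0000 raw=[15.8000 17.0000]
Wrap final raw readings (mod 24): 15.8000 mod 24 = 15.8000; 17.0000 mod 24 = 17.0000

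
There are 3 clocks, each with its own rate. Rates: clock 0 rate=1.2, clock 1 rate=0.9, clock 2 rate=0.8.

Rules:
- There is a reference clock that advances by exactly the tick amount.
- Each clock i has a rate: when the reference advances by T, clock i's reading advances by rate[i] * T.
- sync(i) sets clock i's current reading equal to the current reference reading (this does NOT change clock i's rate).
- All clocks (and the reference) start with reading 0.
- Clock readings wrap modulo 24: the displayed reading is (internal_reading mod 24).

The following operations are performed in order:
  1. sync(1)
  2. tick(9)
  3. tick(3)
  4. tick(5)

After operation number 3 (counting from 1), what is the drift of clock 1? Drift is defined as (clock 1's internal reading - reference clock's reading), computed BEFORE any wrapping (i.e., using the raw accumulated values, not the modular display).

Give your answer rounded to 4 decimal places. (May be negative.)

Answer: -1.2000

Derivation:
After op 1 sync(1): ref=0.0000 raw=[0.0000 0.0000 0.0000]
After op 2 tick(9): ref=9.0000 raw=[10.8000 8.1000 7.2000]
After op 3 tick(3): ref=12.0000 raw=[14.4000 10.8000 9.6000]
Drift of clock 1 after op 3: 10.8000 - 12.0000 = -1.2000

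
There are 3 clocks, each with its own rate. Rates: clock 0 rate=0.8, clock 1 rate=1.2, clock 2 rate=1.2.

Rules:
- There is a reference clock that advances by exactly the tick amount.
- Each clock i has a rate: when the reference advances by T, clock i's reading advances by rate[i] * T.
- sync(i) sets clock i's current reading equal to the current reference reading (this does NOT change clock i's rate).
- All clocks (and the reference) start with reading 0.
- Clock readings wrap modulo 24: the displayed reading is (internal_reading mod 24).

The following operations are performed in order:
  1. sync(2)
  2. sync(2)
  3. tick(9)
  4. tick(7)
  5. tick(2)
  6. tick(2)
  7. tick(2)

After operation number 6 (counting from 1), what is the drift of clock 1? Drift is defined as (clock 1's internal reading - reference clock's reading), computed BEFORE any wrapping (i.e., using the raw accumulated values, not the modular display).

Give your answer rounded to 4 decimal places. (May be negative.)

Answer: 4.0000

Derivation:
After op 1 sync(2): ref=0.0000 raw=[0.0000 0.0000 0.0000]
After op 2 sync(2): ref=0.0000 raw=[0.0000 0.0000 0.0000]
After op 3 tick(9): ref=9.0000 raw=[7.2000 10.8000 10.8000]
After op 4 tick(7): ref=16.0000 raw=[12.8000 19.2000 19.2000]
After op 5 tick(2): ref=18.0000 raw=[14.4000 21.6000 21.6000]
After op 6 tick(2): ref=20.0000 raw=[16.0000 24.0000 24.0000]
Drift of clock 1 after op 6: 24.0000 - 20.0000 = 4.0000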